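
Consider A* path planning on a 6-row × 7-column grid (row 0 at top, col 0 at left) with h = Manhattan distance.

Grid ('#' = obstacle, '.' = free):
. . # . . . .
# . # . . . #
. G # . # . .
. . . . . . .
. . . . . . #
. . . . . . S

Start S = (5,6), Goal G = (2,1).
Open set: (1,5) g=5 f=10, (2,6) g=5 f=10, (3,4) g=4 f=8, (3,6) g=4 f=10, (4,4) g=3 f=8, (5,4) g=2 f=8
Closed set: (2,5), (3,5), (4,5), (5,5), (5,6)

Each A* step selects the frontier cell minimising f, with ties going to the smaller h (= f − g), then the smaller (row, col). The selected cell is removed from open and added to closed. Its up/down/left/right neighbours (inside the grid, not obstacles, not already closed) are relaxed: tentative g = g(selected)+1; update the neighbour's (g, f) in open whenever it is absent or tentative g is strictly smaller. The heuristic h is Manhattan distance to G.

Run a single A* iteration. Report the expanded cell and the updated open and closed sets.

expanded=(3,4); open=[(1,5) g=5 f=10, (2,6) g=5 f=10, (3,3) g=5 f=8, (3,6) g=4 f=10, (4,4) g=3 f=8, (5,4) g=2 f=8]; closed=[(2,5), (3,4), (3,5), (4,5), (5,5), (5,6)]

step 1: expand (3,4) (f=8, h=4) → closed; open now [(1,5) g=5 f=10, (2,6) g=5 f=10, (3,3) g=5 f=8, (3,6) g=4 f=10, (4,4) g=3 f=8, (5,4) g=2 f=8]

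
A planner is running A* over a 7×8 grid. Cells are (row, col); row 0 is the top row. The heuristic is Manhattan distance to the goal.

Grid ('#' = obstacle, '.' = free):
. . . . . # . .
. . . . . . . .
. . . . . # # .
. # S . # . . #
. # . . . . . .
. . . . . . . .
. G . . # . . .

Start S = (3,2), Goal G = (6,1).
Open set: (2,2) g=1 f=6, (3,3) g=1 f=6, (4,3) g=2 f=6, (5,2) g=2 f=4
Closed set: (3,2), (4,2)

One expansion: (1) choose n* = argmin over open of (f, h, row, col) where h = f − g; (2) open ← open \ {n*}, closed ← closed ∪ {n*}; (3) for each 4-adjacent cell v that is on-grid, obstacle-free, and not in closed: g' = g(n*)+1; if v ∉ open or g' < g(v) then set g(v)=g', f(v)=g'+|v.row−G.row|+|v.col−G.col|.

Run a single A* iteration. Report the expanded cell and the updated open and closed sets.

step 1: expand (5,2) (f=4, h=2) → closed; open now [(2,2) g=1 f=6, (3,3) g=1 f=6, (4,3) g=2 f=6, (5,1) g=3 f=4, (5,3) g=3 f=6, (6,2) g=3 f=4]

expanded=(5,2); open=[(2,2) g=1 f=6, (3,3) g=1 f=6, (4,3) g=2 f=6, (5,1) g=3 f=4, (5,3) g=3 f=6, (6,2) g=3 f=4]; closed=[(3,2), (4,2), (5,2)]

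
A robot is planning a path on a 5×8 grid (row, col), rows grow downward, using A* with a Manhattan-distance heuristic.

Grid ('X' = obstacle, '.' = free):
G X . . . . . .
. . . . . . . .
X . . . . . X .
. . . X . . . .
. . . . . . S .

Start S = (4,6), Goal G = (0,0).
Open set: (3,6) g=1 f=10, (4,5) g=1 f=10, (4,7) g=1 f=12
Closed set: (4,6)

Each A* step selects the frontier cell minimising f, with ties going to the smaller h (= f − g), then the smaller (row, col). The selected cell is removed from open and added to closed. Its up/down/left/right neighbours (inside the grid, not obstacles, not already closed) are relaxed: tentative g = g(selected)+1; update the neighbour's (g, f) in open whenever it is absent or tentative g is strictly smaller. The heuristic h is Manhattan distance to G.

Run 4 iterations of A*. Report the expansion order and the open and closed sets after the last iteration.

step 1: expand (3,6) (f=10, h=9) → closed; open now [(3,5) g=2 f=10, (3,7) g=2 f=12, (4,5) g=1 f=10, (4,7) g=1 f=12]
step 2: expand (3,5) (f=10, h=8) → closed; open now [(2,5) g=3 f=10, (3,4) g=3 f=10, (3,7) g=2 f=12, (4,5) g=1 f=10, (4,7) g=1 f=12]
step 3: expand (2,5) (f=10, h=7) → closed; open now [(1,5) g=4 f=10, (2,4) g=4 f=10, (3,4) g=3 f=10, (3,7) g=2 f=12, (4,5) g=1 f=10, (4,7) g=1 f=12]
step 4: expand (1,5) (f=10, h=6) → closed; open now [(0,5) g=5 f=10, (1,4) g=5 f=10, (1,6) g=5 f=12, (2,4) g=4 f=10, (3,4) g=3 f=10, (3,7) g=2 f=12, (4,5) g=1 f=10, (4,7) g=1 f=12]

order=[(3,6) → (3,5) → (2,5) → (1,5)]; open=[(0,5) g=5 f=10, (1,4) g=5 f=10, (1,6) g=5 f=12, (2,4) g=4 f=10, (3,4) g=3 f=10, (3,7) g=2 f=12, (4,5) g=1 f=10, (4,7) g=1 f=12]; closed=[(1,5), (2,5), (3,5), (3,6), (4,6)]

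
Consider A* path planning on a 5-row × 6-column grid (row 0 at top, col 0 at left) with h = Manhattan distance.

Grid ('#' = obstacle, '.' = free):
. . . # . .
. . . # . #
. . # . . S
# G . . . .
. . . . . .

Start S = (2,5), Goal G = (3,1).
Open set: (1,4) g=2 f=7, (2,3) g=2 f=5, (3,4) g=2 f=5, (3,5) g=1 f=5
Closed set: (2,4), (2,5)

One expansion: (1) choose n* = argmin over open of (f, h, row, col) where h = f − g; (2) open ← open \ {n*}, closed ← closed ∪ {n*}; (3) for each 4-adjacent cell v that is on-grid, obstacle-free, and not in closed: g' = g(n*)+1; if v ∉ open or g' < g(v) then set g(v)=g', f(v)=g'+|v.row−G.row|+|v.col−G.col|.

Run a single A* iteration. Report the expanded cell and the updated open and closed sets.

step 1: expand (2,3) (f=5, h=3) → closed; open now [(1,4) g=2 f=7, (3,3) g=3 f=5, (3,4) g=2 f=5, (3,5) g=1 f=5]

expanded=(2,3); open=[(1,4) g=2 f=7, (3,3) g=3 f=5, (3,4) g=2 f=5, (3,5) g=1 f=5]; closed=[(2,3), (2,4), (2,5)]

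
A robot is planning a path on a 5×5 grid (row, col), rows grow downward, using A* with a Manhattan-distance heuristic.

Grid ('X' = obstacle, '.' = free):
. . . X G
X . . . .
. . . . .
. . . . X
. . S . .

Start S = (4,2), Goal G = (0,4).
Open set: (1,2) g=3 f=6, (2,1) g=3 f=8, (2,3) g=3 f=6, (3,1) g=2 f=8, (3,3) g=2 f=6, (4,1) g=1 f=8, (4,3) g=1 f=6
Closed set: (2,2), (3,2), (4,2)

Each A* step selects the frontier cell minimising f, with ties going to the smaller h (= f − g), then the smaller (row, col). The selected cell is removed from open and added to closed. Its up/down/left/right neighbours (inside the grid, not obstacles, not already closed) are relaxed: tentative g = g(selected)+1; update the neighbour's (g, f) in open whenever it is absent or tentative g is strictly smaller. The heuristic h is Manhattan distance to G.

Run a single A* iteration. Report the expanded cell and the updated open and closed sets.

expanded=(1,2); open=[(0,2) g=4 f=6, (1,1) g=4 f=8, (1,3) g=4 f=6, (2,1) g=3 f=8, (2,3) g=3 f=6, (3,1) g=2 f=8, (3,3) g=2 f=6, (4,1) g=1 f=8, (4,3) g=1 f=6]; closed=[(1,2), (2,2), (3,2), (4,2)]

step 1: expand (1,2) (f=6, h=3) → closed; open now [(0,2) g=4 f=6, (1,1) g=4 f=8, (1,3) g=4 f=6, (2,1) g=3 f=8, (2,3) g=3 f=6, (3,1) g=2 f=8, (3,3) g=2 f=6, (4,1) g=1 f=8, (4,3) g=1 f=6]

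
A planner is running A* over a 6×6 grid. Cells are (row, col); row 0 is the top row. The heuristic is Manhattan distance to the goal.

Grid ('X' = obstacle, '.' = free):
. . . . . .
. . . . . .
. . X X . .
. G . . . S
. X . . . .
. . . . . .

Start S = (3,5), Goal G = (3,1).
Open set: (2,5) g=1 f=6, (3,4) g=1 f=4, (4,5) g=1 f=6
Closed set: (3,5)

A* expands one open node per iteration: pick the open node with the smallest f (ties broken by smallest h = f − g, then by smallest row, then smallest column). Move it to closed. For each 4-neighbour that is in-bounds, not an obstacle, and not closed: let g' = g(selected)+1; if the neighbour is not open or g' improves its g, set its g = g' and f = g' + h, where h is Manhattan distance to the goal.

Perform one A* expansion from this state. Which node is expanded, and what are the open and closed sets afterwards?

step 1: expand (3,4) (f=4, h=3) → closed; open now [(2,4) g=2 f=6, (2,5) g=1 f=6, (3,3) g=2 f=4, (4,4) g=2 f=6, (4,5) g=1 f=6]

expanded=(3,4); open=[(2,4) g=2 f=6, (2,5) g=1 f=6, (3,3) g=2 f=4, (4,4) g=2 f=6, (4,5) g=1 f=6]; closed=[(3,4), (3,5)]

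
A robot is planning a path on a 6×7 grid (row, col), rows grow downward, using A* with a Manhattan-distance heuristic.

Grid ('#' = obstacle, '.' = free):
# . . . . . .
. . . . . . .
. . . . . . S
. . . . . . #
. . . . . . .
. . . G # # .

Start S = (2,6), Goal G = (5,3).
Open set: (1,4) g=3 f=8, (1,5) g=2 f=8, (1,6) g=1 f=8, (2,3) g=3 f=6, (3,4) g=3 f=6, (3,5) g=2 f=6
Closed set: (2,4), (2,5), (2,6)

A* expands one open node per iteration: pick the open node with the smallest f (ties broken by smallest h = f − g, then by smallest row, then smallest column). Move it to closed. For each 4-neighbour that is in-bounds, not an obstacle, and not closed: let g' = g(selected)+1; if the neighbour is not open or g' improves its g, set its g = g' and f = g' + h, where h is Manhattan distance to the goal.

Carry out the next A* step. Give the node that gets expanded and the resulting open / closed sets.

step 1: expand (2,3) (f=6, h=3) → closed; open now [(1,3) g=4 f=8, (1,4) g=3 f=8, (1,5) g=2 f=8, (1,6) g=1 f=8, (2,2) g=4 f=8, (3,3) g=4 f=6, (3,4) g=3 f=6, (3,5) g=2 f=6]

expanded=(2,3); open=[(1,3) g=4 f=8, (1,4) g=3 f=8, (1,5) g=2 f=8, (1,6) g=1 f=8, (2,2) g=4 f=8, (3,3) g=4 f=6, (3,4) g=3 f=6, (3,5) g=2 f=6]; closed=[(2,3), (2,4), (2,5), (2,6)]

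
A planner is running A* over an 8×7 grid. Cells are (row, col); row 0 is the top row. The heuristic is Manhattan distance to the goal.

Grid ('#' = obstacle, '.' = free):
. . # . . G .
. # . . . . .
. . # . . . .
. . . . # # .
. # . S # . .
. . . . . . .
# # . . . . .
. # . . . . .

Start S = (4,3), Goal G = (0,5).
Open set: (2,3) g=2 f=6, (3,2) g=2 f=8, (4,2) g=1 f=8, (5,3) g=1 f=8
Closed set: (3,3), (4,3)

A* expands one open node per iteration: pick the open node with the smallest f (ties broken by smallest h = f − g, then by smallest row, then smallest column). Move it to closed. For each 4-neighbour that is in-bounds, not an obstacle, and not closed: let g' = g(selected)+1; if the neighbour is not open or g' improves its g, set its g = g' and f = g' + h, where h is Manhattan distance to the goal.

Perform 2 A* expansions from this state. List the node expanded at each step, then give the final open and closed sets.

order=[(2,3) → (1,3)]; open=[(0,3) g=4 f=6, (1,2) g=4 f=8, (1,4) g=4 f=6, (2,4) g=3 f=6, (3,2) g=2 f=8, (4,2) g=1 f=8, (5,3) g=1 f=8]; closed=[(1,3), (2,3), (3,3), (4,3)]

step 1: expand (2,3) (f=6, h=4) → closed; open now [(1,3) g=3 f=6, (2,4) g=3 f=6, (3,2) g=2 f=8, (4,2) g=1 f=8, (5,3) g=1 f=8]
step 2: expand (1,3) (f=6, h=3) → closed; open now [(0,3) g=4 f=6, (1,2) g=4 f=8, (1,4) g=4 f=6, (2,4) g=3 f=6, (3,2) g=2 f=8, (4,2) g=1 f=8, (5,3) g=1 f=8]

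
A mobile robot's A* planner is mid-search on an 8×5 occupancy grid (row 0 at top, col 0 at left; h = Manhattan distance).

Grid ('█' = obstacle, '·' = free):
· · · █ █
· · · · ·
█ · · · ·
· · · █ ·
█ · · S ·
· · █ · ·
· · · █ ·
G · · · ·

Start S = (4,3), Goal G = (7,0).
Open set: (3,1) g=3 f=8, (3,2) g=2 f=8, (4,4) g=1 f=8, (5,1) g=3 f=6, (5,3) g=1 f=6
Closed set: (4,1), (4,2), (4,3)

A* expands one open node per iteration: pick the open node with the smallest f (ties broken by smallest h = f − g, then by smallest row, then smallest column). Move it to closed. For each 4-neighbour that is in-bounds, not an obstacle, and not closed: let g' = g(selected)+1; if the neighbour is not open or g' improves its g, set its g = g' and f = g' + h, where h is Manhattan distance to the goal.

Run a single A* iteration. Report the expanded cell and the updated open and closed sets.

step 1: expand (5,1) (f=6, h=3) → closed; open now [(3,1) g=3 f=8, (3,2) g=2 f=8, (4,4) g=1 f=8, (5,0) g=4 f=6, (5,3) g=1 f=6, (6,1) g=4 f=6]

expanded=(5,1); open=[(3,1) g=3 f=8, (3,2) g=2 f=8, (4,4) g=1 f=8, (5,0) g=4 f=6, (5,3) g=1 f=6, (6,1) g=4 f=6]; closed=[(4,1), (4,2), (4,3), (5,1)]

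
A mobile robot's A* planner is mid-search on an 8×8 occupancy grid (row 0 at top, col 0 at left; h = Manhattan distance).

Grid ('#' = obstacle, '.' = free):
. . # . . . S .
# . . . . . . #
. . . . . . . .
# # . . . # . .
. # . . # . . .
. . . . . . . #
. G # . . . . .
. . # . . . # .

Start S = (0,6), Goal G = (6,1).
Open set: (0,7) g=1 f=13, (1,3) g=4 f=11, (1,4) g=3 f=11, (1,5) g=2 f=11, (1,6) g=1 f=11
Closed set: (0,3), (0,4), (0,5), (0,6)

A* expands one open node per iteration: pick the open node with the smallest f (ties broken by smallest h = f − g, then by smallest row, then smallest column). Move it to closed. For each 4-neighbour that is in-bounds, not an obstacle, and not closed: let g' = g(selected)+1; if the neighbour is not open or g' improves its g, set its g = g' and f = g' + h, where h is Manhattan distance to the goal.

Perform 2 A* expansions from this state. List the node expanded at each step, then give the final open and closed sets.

step 1: expand (1,3) (f=11, h=7) → closed; open now [(0,7) g=1 f=13, (1,2) g=5 f=11, (1,4) g=3 f=11, (1,5) g=2 f=11, (1,6) g=1 f=11, (2,3) g=5 f=11]
step 2: expand (1,2) (f=11, h=6) → closed; open now [(0,7) g=1 f=13, (1,1) g=6 f=11, (1,4) g=3 f=11, (1,5) g=2 f=11, (1,6) g=1 f=11, (2,2) g=6 f=11, (2,3) g=5 f=11]

order=[(1,3) → (1,2)]; open=[(0,7) g=1 f=13, (1,1) g=6 f=11, (1,4) g=3 f=11, (1,5) g=2 f=11, (1,6) g=1 f=11, (2,2) g=6 f=11, (2,3) g=5 f=11]; closed=[(0,3), (0,4), (0,5), (0,6), (1,2), (1,3)]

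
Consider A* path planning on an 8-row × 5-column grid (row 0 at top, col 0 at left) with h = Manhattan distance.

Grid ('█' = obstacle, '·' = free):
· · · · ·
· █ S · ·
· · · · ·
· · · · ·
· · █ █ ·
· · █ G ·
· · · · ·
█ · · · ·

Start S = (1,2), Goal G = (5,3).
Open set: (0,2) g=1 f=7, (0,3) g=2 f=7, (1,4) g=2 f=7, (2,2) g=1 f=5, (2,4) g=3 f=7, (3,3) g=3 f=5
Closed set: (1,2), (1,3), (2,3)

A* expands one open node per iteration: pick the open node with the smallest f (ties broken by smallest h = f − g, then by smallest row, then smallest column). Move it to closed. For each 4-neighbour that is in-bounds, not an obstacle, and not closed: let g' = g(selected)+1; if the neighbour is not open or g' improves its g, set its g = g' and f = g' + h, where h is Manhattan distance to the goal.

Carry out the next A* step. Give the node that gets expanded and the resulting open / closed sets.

expanded=(3,3); open=[(0,2) g=1 f=7, (0,3) g=2 f=7, (1,4) g=2 f=7, (2,2) g=1 f=5, (2,4) g=3 f=7, (3,2) g=4 f=7, (3,4) g=4 f=7]; closed=[(1,2), (1,3), (2,3), (3,3)]

step 1: expand (3,3) (f=5, h=2) → closed; open now [(0,2) g=1 f=7, (0,3) g=2 f=7, (1,4) g=2 f=7, (2,2) g=1 f=5, (2,4) g=3 f=7, (3,2) g=4 f=7, (3,4) g=4 f=7]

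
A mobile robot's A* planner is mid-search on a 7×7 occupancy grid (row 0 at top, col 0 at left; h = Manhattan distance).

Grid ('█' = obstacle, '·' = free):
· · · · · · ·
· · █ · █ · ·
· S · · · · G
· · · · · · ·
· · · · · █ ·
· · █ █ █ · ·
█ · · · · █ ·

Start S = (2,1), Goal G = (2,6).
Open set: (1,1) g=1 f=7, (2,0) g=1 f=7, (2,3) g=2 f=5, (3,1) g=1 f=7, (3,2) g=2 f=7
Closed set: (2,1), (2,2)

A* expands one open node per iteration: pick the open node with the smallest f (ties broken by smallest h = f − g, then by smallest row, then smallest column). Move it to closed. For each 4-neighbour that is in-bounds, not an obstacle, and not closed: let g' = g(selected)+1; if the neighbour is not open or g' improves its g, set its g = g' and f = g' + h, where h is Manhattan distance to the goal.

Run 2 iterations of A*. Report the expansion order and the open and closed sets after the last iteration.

order=[(2,3) → (2,4)]; open=[(1,1) g=1 f=7, (1,3) g=3 f=7, (2,0) g=1 f=7, (2,5) g=4 f=5, (3,1) g=1 f=7, (3,2) g=2 f=7, (3,3) g=3 f=7, (3,4) g=4 f=7]; closed=[(2,1), (2,2), (2,3), (2,4)]

step 1: expand (2,3) (f=5, h=3) → closed; open now [(1,1) g=1 f=7, (1,3) g=3 f=7, (2,0) g=1 f=7, (2,4) g=3 f=5, (3,1) g=1 f=7, (3,2) g=2 f=7, (3,3) g=3 f=7]
step 2: expand (2,4) (f=5, h=2) → closed; open now [(1,1) g=1 f=7, (1,3) g=3 f=7, (2,0) g=1 f=7, (2,5) g=4 f=5, (3,1) g=1 f=7, (3,2) g=2 f=7, (3,3) g=3 f=7, (3,4) g=4 f=7]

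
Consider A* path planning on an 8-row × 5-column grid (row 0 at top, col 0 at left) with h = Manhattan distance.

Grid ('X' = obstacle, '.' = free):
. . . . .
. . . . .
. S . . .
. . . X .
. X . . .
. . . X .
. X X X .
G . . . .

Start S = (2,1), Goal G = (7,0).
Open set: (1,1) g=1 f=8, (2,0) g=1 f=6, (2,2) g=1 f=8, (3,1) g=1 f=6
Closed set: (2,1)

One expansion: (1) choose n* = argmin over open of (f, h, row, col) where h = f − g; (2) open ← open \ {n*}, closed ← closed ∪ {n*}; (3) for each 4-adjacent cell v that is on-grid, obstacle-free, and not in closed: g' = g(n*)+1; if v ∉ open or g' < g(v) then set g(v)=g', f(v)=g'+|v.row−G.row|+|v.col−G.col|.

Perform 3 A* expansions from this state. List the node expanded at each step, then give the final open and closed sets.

step 1: expand (2,0) (f=6, h=5) → closed; open now [(1,0) g=2 f=8, (1,1) g=1 f=8, (2,2) g=1 f=8, (3,0) g=2 f=6, (3,1) g=1 f=6]
step 2: expand (3,0) (f=6, h=4) → closed; open now [(1,0) g=2 f=8, (1,1) g=1 f=8, (2,2) g=1 f=8, (3,1) g=1 f=6, (4,0) g=3 f=6]
step 3: expand (4,0) (f=6, h=3) → closed; open now [(1,0) g=2 f=8, (1,1) g=1 f=8, (2,2) g=1 f=8, (3,1) g=1 f=6, (5,0) g=4 f=6]

order=[(2,0) → (3,0) → (4,0)]; open=[(1,0) g=2 f=8, (1,1) g=1 f=8, (2,2) g=1 f=8, (3,1) g=1 f=6, (5,0) g=4 f=6]; closed=[(2,0), (2,1), (3,0), (4,0)]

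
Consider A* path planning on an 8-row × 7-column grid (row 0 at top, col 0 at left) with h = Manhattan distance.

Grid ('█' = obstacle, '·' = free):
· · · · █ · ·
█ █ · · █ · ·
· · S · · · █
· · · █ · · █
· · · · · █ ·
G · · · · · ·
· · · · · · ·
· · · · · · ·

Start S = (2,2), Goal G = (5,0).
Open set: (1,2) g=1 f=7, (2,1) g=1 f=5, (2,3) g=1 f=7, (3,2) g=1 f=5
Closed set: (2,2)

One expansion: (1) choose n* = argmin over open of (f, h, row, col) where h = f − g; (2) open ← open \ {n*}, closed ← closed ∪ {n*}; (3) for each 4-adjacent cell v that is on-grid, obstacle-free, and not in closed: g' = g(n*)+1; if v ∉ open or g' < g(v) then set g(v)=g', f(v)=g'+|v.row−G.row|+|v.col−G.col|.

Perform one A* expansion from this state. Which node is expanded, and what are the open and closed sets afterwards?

step 1: expand (2,1) (f=5, h=4) → closed; open now [(1,2) g=1 f=7, (2,0) g=2 f=5, (2,3) g=1 f=7, (3,1) g=2 f=5, (3,2) g=1 f=5]

expanded=(2,1); open=[(1,2) g=1 f=7, (2,0) g=2 f=5, (2,3) g=1 f=7, (3,1) g=2 f=5, (3,2) g=1 f=5]; closed=[(2,1), (2,2)]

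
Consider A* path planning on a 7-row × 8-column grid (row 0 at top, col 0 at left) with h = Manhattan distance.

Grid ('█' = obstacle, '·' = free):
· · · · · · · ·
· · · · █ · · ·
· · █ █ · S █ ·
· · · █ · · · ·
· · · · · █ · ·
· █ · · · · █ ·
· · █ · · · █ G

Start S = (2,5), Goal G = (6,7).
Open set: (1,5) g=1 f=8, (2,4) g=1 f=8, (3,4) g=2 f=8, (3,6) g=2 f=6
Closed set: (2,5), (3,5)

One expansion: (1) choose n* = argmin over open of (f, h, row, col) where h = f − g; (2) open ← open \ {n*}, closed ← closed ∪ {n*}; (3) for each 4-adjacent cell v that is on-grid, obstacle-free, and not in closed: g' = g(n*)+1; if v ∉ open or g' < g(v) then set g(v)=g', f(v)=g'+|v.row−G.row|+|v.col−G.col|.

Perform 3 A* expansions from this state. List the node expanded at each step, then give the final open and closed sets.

step 1: expand (3,6) (f=6, h=4) → closed; open now [(1,5) g=1 f=8, (2,4) g=1 f=8, (3,4) g=2 f=8, (3,7) g=3 f=6, (4,6) g=3 f=6]
step 2: expand (3,7) (f=6, h=3) → closed; open now [(1,5) g=1 f=8, (2,4) g=1 f=8, (2,7) g=4 f=8, (3,4) g=2 f=8, (4,6) g=3 f=6, (4,7) g=4 f=6]
step 3: expand (4,7) (f=6, h=2) → closed; open now [(1,5) g=1 f=8, (2,4) g=1 f=8, (2,7) g=4 f=8, (3,4) g=2 f=8, (4,6) g=3 f=6, (5,7) g=5 f=6]

order=[(3,6) → (3,7) → (4,7)]; open=[(1,5) g=1 f=8, (2,4) g=1 f=8, (2,7) g=4 f=8, (3,4) g=2 f=8, (4,6) g=3 f=6, (5,7) g=5 f=6]; closed=[(2,5), (3,5), (3,6), (3,7), (4,7)]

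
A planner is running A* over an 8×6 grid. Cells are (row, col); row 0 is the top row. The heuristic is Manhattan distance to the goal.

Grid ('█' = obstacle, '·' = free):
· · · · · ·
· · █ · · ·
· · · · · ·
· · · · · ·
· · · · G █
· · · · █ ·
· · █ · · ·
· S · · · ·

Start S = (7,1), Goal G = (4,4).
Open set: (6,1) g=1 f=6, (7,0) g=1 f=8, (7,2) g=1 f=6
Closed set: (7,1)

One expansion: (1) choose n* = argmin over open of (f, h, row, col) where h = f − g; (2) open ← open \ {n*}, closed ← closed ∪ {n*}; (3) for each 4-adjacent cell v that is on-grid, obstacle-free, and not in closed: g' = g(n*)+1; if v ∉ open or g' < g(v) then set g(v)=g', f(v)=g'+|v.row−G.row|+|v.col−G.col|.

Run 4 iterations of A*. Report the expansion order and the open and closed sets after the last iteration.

step 1: expand (6,1) (f=6, h=5) → closed; open now [(5,1) g=2 f=6, (6,0) g=2 f=8, (7,0) g=1 f=8, (7,2) g=1 f=6]
step 2: expand (5,1) (f=6, h=4) → closed; open now [(4,1) g=3 f=6, (5,0) g=3 f=8, (5,2) g=3 f=6, (6,0) g=2 f=8, (7,0) g=1 f=8, (7,2) g=1 f=6]
step 3: expand (4,1) (f=6, h=3) → closed; open now [(3,1) g=4 f=8, (4,0) g=4 f=8, (4,2) g=4 f=6, (5,0) g=3 f=8, (5,2) g=3 f=6, (6,0) g=2 f=8, (7,0) g=1 f=8, (7,2) g=1 f=6]
step 4: expand (4,2) (f=6, h=2) → closed; open now [(3,1) g=4 f=8, (3,2) g=5 f=8, (4,0) g=4 f=8, (4,3) g=5 f=6, (5,0) g=3 f=8, (5,2) g=3 f=6, (6,0) g=2 f=8, (7,0) g=1 f=8, (7,2) g=1 f=6]

order=[(6,1) → (5,1) → (4,1) → (4,2)]; open=[(3,1) g=4 f=8, (3,2) g=5 f=8, (4,0) g=4 f=8, (4,3) g=5 f=6, (5,0) g=3 f=8, (5,2) g=3 f=6, (6,0) g=2 f=8, (7,0) g=1 f=8, (7,2) g=1 f=6]; closed=[(4,1), (4,2), (5,1), (6,1), (7,1)]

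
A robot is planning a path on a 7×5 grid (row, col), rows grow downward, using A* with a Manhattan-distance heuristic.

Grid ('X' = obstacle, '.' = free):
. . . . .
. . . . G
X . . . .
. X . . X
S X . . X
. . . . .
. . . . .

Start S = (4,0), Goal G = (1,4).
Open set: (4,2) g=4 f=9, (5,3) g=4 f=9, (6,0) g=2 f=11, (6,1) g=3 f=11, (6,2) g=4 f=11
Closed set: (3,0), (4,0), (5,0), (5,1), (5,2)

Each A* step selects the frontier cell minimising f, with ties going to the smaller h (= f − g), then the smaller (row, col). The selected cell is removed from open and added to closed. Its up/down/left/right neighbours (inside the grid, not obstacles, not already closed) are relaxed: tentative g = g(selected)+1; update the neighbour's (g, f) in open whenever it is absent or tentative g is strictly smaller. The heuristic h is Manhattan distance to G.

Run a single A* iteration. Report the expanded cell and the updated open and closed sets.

step 1: expand (4,2) (f=9, h=5) → closed; open now [(3,2) g=5 f=9, (4,3) g=5 f=9, (5,3) g=4 f=9, (6,0) g=2 f=11, (6,1) g=3 f=11, (6,2) g=4 f=11]

expanded=(4,2); open=[(3,2) g=5 f=9, (4,3) g=5 f=9, (5,3) g=4 f=9, (6,0) g=2 f=11, (6,1) g=3 f=11, (6,2) g=4 f=11]; closed=[(3,0), (4,0), (4,2), (5,0), (5,1), (5,2)]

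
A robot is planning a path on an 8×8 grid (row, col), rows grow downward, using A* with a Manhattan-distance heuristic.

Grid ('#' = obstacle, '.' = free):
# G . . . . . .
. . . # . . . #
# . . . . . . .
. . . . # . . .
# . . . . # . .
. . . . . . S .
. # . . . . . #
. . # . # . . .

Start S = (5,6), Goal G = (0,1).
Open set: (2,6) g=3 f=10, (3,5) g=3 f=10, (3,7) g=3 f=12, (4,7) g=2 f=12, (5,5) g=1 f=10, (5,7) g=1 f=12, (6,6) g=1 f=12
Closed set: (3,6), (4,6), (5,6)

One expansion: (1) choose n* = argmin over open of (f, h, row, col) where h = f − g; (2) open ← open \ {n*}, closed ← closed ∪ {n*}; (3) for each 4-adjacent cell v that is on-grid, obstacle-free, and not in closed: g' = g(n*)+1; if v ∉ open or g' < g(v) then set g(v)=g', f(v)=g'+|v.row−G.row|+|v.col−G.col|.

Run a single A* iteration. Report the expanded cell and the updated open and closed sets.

expanded=(2,6); open=[(1,6) g=4 f=10, (2,5) g=4 f=10, (2,7) g=4 f=12, (3,5) g=3 f=10, (3,7) g=3 f=12, (4,7) g=2 f=12, (5,5) g=1 f=10, (5,7) g=1 f=12, (6,6) g=1 f=12]; closed=[(2,6), (3,6), (4,6), (5,6)]

step 1: expand (2,6) (f=10, h=7) → closed; open now [(1,6) g=4 f=10, (2,5) g=4 f=10, (2,7) g=4 f=12, (3,5) g=3 f=10, (3,7) g=3 f=12, (4,7) g=2 f=12, (5,5) g=1 f=10, (5,7) g=1 f=12, (6,6) g=1 f=12]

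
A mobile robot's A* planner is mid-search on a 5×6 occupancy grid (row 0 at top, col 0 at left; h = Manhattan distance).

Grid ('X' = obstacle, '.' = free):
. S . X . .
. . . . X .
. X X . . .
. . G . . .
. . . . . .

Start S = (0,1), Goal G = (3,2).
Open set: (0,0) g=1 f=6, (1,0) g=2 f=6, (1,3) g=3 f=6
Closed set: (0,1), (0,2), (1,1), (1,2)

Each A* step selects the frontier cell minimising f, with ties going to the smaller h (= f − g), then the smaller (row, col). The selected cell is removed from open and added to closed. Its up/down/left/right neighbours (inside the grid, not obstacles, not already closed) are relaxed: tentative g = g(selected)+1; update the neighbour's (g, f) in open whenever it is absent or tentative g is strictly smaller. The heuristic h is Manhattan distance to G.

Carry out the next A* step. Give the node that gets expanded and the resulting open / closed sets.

expanded=(1,3); open=[(0,0) g=1 f=6, (1,0) g=2 f=6, (2,3) g=4 f=6]; closed=[(0,1), (0,2), (1,1), (1,2), (1,3)]

step 1: expand (1,3) (f=6, h=3) → closed; open now [(0,0) g=1 f=6, (1,0) g=2 f=6, (2,3) g=4 f=6]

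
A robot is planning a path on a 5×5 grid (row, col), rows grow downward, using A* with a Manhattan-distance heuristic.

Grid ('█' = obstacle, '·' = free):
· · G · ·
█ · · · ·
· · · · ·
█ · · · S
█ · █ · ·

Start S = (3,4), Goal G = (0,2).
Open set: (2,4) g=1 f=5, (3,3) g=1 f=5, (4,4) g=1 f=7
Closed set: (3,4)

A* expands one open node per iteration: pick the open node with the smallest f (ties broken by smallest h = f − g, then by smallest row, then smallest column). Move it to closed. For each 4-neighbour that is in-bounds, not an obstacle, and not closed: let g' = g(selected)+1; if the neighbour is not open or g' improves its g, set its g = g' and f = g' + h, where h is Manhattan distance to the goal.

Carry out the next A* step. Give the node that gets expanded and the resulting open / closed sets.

expanded=(2,4); open=[(1,4) g=2 f=5, (2,3) g=2 f=5, (3,3) g=1 f=5, (4,4) g=1 f=7]; closed=[(2,4), (3,4)]

step 1: expand (2,4) (f=5, h=4) → closed; open now [(1,4) g=2 f=5, (2,3) g=2 f=5, (3,3) g=1 f=5, (4,4) g=1 f=7]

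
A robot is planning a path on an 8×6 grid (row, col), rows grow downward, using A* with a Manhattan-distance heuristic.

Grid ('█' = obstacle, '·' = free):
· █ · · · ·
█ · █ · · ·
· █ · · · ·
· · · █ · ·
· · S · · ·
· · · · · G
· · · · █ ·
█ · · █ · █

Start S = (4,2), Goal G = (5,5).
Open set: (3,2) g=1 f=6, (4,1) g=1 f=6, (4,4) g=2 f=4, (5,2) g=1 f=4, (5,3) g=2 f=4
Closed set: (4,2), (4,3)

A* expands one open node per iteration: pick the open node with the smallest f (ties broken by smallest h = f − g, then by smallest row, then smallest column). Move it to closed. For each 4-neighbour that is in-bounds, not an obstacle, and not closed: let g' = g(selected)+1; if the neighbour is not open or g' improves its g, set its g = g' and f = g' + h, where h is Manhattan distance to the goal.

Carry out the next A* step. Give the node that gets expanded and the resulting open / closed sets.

step 1: expand (4,4) (f=4, h=2) → closed; open now [(3,2) g=1 f=6, (3,4) g=3 f=6, (4,1) g=1 f=6, (4,5) g=3 f=4, (5,2) g=1 f=4, (5,3) g=2 f=4, (5,4) g=3 f=4]

expanded=(4,4); open=[(3,2) g=1 f=6, (3,4) g=3 f=6, (4,1) g=1 f=6, (4,5) g=3 f=4, (5,2) g=1 f=4, (5,3) g=2 f=4, (5,4) g=3 f=4]; closed=[(4,2), (4,3), (4,4)]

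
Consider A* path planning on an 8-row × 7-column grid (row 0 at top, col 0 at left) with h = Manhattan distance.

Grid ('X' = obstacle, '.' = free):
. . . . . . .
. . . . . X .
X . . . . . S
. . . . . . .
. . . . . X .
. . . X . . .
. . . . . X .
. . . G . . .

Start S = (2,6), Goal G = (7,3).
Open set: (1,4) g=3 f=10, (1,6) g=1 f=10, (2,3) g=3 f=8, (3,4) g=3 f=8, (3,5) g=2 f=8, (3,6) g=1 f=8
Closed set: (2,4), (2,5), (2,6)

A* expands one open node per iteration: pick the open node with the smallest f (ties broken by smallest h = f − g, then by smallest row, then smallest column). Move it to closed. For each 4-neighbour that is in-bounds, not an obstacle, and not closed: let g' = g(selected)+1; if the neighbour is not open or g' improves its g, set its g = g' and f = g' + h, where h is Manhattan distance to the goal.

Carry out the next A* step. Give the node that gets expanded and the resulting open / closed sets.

expanded=(2,3); open=[(1,3) g=4 f=10, (1,4) g=3 f=10, (1,6) g=1 f=10, (2,2) g=4 f=10, (3,3) g=4 f=8, (3,4) g=3 f=8, (3,5) g=2 f=8, (3,6) g=1 f=8]; closed=[(2,3), (2,4), (2,5), (2,6)]

step 1: expand (2,3) (f=8, h=5) → closed; open now [(1,3) g=4 f=10, (1,4) g=3 f=10, (1,6) g=1 f=10, (2,2) g=4 f=10, (3,3) g=4 f=8, (3,4) g=3 f=8, (3,5) g=2 f=8, (3,6) g=1 f=8]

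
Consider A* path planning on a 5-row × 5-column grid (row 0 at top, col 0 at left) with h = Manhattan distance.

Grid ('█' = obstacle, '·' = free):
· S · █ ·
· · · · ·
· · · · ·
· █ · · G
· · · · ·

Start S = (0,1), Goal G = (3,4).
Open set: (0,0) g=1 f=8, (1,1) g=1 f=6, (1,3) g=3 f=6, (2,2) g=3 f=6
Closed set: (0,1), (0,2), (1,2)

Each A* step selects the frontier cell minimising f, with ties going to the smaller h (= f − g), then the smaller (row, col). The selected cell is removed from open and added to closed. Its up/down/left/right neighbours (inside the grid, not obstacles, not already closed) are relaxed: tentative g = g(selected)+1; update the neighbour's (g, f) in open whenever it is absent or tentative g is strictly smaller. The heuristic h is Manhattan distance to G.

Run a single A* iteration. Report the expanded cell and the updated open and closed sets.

expanded=(1,3); open=[(0,0) g=1 f=8, (1,1) g=1 f=6, (1,4) g=4 f=6, (2,2) g=3 f=6, (2,3) g=4 f=6]; closed=[(0,1), (0,2), (1,2), (1,3)]

step 1: expand (1,3) (f=6, h=3) → closed; open now [(0,0) g=1 f=8, (1,1) g=1 f=6, (1,4) g=4 f=6, (2,2) g=3 f=6, (2,3) g=4 f=6]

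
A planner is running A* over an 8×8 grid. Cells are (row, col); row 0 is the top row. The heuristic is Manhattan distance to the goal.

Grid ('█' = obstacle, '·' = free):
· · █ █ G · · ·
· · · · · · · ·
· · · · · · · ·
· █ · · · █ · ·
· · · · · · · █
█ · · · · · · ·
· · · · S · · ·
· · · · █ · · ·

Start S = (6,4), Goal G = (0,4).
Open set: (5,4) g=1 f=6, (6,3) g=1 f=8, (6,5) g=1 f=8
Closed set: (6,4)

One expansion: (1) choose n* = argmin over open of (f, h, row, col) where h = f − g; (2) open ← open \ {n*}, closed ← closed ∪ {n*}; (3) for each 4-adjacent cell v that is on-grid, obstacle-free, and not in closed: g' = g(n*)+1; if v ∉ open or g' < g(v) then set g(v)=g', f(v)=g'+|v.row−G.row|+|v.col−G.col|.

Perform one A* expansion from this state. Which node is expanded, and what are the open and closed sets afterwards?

step 1: expand (5,4) (f=6, h=5) → closed; open now [(4,4) g=2 f=6, (5,3) g=2 f=8, (5,5) g=2 f=8, (6,3) g=1 f=8, (6,5) g=1 f=8]

expanded=(5,4); open=[(4,4) g=2 f=6, (5,3) g=2 f=8, (5,5) g=2 f=8, (6,3) g=1 f=8, (6,5) g=1 f=8]; closed=[(5,4), (6,4)]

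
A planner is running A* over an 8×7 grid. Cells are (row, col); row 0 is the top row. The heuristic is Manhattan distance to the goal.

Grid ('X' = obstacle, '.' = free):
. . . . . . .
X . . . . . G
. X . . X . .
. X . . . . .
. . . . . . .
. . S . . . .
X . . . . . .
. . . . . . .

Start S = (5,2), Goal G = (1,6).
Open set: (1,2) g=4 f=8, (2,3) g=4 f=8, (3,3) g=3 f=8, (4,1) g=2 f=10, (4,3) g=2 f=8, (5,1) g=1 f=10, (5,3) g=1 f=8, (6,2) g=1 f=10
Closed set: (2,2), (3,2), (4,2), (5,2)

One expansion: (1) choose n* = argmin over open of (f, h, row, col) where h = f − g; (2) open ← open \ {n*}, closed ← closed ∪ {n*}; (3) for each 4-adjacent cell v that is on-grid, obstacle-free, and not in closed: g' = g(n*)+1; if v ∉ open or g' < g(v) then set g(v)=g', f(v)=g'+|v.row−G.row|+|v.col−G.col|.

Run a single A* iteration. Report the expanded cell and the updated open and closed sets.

step 1: expand (1,2) (f=8, h=4) → closed; open now [(0,2) g=5 f=10, (1,1) g=5 f=10, (1,3) g=5 f=8, (2,3) g=4 f=8, (3,3) g=3 f=8, (4,1) g=2 f=10, (4,3) g=2 f=8, (5,1) g=1 f=10, (5,3) g=1 f=8, (6,2) g=1 f=10]

expanded=(1,2); open=[(0,2) g=5 f=10, (1,1) g=5 f=10, (1,3) g=5 f=8, (2,3) g=4 f=8, (3,3) g=3 f=8, (4,1) g=2 f=10, (4,3) g=2 f=8, (5,1) g=1 f=10, (5,3) g=1 f=8, (6,2) g=1 f=10]; closed=[(1,2), (2,2), (3,2), (4,2), (5,2)]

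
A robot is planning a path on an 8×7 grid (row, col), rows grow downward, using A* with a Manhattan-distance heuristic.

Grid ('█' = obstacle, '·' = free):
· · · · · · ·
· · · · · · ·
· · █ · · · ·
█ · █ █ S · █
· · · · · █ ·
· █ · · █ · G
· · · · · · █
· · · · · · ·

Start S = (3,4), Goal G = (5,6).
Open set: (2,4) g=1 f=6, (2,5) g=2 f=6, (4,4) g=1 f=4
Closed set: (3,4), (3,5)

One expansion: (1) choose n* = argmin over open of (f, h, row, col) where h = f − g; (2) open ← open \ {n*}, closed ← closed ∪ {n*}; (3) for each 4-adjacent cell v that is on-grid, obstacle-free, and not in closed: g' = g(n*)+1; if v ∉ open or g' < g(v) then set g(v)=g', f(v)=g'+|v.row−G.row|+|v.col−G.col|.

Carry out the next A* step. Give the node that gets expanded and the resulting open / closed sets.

step 1: expand (4,4) (f=4, h=3) → closed; open now [(2,4) g=1 f=6, (2,5) g=2 f=6, (4,3) g=2 f=6]

expanded=(4,4); open=[(2,4) g=1 f=6, (2,5) g=2 f=6, (4,3) g=2 f=6]; closed=[(3,4), (3,5), (4,4)]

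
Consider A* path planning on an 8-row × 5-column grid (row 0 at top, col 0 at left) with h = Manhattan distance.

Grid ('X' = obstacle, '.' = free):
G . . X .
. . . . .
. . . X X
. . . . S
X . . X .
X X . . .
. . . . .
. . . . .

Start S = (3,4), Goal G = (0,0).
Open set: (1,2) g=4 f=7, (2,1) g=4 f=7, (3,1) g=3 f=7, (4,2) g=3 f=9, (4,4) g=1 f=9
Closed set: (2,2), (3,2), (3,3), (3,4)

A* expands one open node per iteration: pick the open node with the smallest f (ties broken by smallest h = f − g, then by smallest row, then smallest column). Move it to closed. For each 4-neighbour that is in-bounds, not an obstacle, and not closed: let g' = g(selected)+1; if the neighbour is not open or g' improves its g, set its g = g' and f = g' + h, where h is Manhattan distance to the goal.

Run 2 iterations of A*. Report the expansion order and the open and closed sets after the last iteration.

order=[(1,2) → (0,2)]; open=[(0,1) g=6 f=7, (1,1) g=5 f=7, (1,3) g=5 f=9, (2,1) g=4 f=7, (3,1) g=3 f=7, (4,2) g=3 f=9, (4,4) g=1 f=9]; closed=[(0,2), (1,2), (2,2), (3,2), (3,3), (3,4)]

step 1: expand (1,2) (f=7, h=3) → closed; open now [(0,2) g=5 f=7, (1,1) g=5 f=7, (1,3) g=5 f=9, (2,1) g=4 f=7, (3,1) g=3 f=7, (4,2) g=3 f=9, (4,4) g=1 f=9]
step 2: expand (0,2) (f=7, h=2) → closed; open now [(0,1) g=6 f=7, (1,1) g=5 f=7, (1,3) g=5 f=9, (2,1) g=4 f=7, (3,1) g=3 f=7, (4,2) g=3 f=9, (4,4) g=1 f=9]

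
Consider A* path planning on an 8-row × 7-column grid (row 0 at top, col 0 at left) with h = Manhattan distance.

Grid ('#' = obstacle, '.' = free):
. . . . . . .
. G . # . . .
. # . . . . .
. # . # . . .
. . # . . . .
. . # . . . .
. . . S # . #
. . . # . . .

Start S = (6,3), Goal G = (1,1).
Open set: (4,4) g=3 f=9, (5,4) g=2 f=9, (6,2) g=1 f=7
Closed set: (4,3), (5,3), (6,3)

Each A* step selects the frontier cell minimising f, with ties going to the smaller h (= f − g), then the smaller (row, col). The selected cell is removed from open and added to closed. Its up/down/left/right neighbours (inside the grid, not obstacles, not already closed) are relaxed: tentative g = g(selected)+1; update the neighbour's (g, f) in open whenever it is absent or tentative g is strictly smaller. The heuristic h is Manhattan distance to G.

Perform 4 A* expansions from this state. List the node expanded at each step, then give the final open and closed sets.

order=[(6,2) → (6,1) → (5,1) → (4,1)]; open=[(4,0) g=5 f=9, (4,4) g=3 f=9, (5,0) g=4 f=9, (5,4) g=2 f=9, (6,0) g=3 f=9, (7,1) g=3 f=9, (7,2) g=2 f=9]; closed=[(4,1), (4,3), (5,1), (5,3), (6,1), (6,2), (6,3)]

step 1: expand (6,2) (f=7, h=6) → closed; open now [(4,4) g=3 f=9, (5,4) g=2 f=9, (6,1) g=2 f=7, (7,2) g=2 f=9]
step 2: expand (6,1) (f=7, h=5) → closed; open now [(4,4) g=3 f=9, (5,1) g=3 f=7, (5,4) g=2 f=9, (6,0) g=3 f=9, (7,1) g=3 f=9, (7,2) g=2 f=9]
step 3: expand (5,1) (f=7, h=4) → closed; open now [(4,1) g=4 f=7, (4,4) g=3 f=9, (5,0) g=4 f=9, (5,4) g=2 f=9, (6,0) g=3 f=9, (7,1) g=3 f=9, (7,2) g=2 f=9]
step 4: expand (4,1) (f=7, h=3) → closed; open now [(4,0) g=5 f=9, (4,4) g=3 f=9, (5,0) g=4 f=9, (5,4) g=2 f=9, (6,0) g=3 f=9, (7,1) g=3 f=9, (7,2) g=2 f=9]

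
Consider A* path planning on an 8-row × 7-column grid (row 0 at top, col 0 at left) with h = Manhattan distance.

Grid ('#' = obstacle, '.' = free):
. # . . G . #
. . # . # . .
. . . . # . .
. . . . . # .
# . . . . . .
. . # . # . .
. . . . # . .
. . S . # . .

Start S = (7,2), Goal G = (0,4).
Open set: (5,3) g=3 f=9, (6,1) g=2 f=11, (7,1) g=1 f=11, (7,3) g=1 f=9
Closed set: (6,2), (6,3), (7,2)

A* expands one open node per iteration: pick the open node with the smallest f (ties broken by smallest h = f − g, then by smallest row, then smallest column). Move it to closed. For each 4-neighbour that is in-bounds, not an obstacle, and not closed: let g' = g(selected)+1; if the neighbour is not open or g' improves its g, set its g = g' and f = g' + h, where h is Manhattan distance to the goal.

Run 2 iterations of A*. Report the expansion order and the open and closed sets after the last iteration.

order=[(5,3) → (4,3)]; open=[(3,3) g=5 f=9, (4,2) g=5 f=11, (4,4) g=5 f=9, (6,1) g=2 f=11, (7,1) g=1 f=11, (7,3) g=1 f=9]; closed=[(4,3), (5,3), (6,2), (6,3), (7,2)]

step 1: expand (5,3) (f=9, h=6) → closed; open now [(4,3) g=4 f=9, (6,1) g=2 f=11, (7,1) g=1 f=11, (7,3) g=1 f=9]
step 2: expand (4,3) (f=9, h=5) → closed; open now [(3,3) g=5 f=9, (4,2) g=5 f=11, (4,4) g=5 f=9, (6,1) g=2 f=11, (7,1) g=1 f=11, (7,3) g=1 f=9]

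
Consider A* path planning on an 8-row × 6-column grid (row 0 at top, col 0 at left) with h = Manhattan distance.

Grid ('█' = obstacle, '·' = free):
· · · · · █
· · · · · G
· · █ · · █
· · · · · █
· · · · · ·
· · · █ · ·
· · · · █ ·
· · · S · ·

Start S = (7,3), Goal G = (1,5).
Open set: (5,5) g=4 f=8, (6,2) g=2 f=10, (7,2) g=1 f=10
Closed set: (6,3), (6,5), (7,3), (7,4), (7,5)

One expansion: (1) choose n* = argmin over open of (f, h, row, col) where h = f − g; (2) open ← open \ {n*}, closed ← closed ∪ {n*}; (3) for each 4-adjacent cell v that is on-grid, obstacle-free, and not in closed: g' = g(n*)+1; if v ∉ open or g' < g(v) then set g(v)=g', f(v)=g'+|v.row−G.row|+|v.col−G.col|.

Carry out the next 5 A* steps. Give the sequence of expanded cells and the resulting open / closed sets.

order=[(5,5) → (4,5) → (4,4) → (3,4) → (2,4)]; open=[(1,4) g=9 f=10, (2,3) g=9 f=12, (3,3) g=8 f=12, (4,3) g=7 f=12, (5,4) g=5 f=10, (6,2) g=2 f=10, (7,2) g=1 f=10]; closed=[(2,4), (3,4), (4,4), (4,5), (5,5), (6,3), (6,5), (7,3), (7,4), (7,5)]

step 1: expand (5,5) (f=8, h=4) → closed; open now [(4,5) g=5 f=8, (5,4) g=5 f=10, (6,2) g=2 f=10, (7,2) g=1 f=10]
step 2: expand (4,5) (f=8, h=3) → closed; open now [(4,4) g=6 f=10, (5,4) g=5 f=10, (6,2) g=2 f=10, (7,2) g=1 f=10]
step 3: expand (4,4) (f=10, h=4) → closed; open now [(3,4) g=7 f=10, (4,3) g=7 f=12, (5,4) g=5 f=10, (6,2) g=2 f=10, (7,2) g=1 f=10]
step 4: expand (3,4) (f=10, h=3) → closed; open now [(2,4) g=8 f=10, (3,3) g=8 f=12, (4,3) g=7 f=12, (5,4) g=5 f=10, (6,2) g=2 f=10, (7,2) g=1 f=10]
step 5: expand (2,4) (f=10, h=2) → closed; open now [(1,4) g=9 f=10, (2,3) g=9 f=12, (3,3) g=8 f=12, (4,3) g=7 f=12, (5,4) g=5 f=10, (6,2) g=2 f=10, (7,2) g=1 f=10]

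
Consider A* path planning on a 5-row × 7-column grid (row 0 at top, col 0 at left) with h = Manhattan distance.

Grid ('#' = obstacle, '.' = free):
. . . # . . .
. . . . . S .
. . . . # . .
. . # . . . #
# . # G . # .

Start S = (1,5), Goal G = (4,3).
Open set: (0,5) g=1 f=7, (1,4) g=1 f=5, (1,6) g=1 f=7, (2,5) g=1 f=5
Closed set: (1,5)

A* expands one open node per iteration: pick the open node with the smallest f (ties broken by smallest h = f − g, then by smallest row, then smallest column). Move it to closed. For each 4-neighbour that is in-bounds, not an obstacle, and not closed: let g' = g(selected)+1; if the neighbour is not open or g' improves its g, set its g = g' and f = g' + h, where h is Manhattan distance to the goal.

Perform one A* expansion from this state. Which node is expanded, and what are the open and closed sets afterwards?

expanded=(1,4); open=[(0,4) g=2 f=7, (0,5) g=1 f=7, (1,3) g=2 f=5, (1,6) g=1 f=7, (2,5) g=1 f=5]; closed=[(1,4), (1,5)]

step 1: expand (1,4) (f=5, h=4) → closed; open now [(0,4) g=2 f=7, (0,5) g=1 f=7, (1,3) g=2 f=5, (1,6) g=1 f=7, (2,5) g=1 f=5]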